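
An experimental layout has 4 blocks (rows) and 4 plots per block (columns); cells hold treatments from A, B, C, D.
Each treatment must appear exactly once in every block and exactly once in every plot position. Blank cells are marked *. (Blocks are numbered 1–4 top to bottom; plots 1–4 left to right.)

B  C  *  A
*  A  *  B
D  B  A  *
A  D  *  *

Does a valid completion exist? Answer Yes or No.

No

Block 1, plot 3: block 1 has {A, B, C} and plot 3 has {A}, so it must be D.
Block 2, plot 1: block 2 has {A, B} and plot 1 has {A, B, D}, so it must be C.
Now block 2, plot 3: block 2 together with plot 3 already contain {A, B, C, D} — every symbol — so nothing can go there. The grid has no valid completion.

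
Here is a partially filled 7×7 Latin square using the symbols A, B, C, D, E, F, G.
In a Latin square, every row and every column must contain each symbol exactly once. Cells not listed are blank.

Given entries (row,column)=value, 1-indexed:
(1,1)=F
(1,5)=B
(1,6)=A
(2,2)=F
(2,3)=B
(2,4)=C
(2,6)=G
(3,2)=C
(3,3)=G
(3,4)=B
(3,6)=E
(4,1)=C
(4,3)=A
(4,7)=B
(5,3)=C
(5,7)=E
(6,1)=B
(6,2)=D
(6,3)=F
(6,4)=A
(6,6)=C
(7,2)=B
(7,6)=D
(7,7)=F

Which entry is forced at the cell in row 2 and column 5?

A

Row 4, column 6: row 4 has {A, B, C} and column 6 has {A, C, D, E, G}, leaving only F.
Row 5, column 6: row 5 has {C, E} and column 6 has {A, C, D, E, F, G}, leaving only B.
Row 6, column 7: row 6 has {A, B, C, D, F} and column 7 has {B, E, F}, leaving only G.
Row 6, column 5: row 6 has {A, B, C, D, F, G} and column 5 has {B}, leaving only E.
Row 7, column 3: row 7 has {B, D, F} and column 3 has {A, B, C, F, G}, leaving only E.
Row 1, column 3: row 1 has {A, B, F} and column 3 has {A, B, C, E, F, G}, leaving only D.
Row 1, column 7: row 1 has {A, B, D, F} and column 7 has {B, E, F, G}, leaving only C.
Row 7, column 4: row 7 has {B, D, E, F} and column 4 has {A, B, C}, leaving only G.
Row 1, column 4: row 1 has {A, B, C, D, F} and column 4 has {A, B, C, G}, leaving only E.
Row 1, column 2: row 1 has {A, B, C, D, E, F} and column 2 has {B, C, D, F}, leaving only G.
Row 4, column 2: row 4 has {A, B, C, F} and column 2 has {B, C, D, F, G}, leaving only E.
Row 4, column 4: row 4 has {A, B, C, E, F} and column 4 has {A, B, C, E, G}, leaving only D.
Row 4, column 5: row 4 has {A, B, C, D, E, F} and column 5 has {B, E}, leaving only G.
Row 5, column 2: row 5 has {B, C, E} and column 2 has {B, C, D, E, F, G}, leaving only A.
Row 5, column 4: row 5 has {A, B, C, E} and column 4 has {A, B, C, D, E, G}, leaving only F.
Row 5, column 5: row 5 has {A, B, C, E, F} and column 5 has {B, E, G}, leaving only D.
Row 2 already has {B, C, F, G} and column 5 already has {B, D, E, G}, so row 2, column 5 must be A.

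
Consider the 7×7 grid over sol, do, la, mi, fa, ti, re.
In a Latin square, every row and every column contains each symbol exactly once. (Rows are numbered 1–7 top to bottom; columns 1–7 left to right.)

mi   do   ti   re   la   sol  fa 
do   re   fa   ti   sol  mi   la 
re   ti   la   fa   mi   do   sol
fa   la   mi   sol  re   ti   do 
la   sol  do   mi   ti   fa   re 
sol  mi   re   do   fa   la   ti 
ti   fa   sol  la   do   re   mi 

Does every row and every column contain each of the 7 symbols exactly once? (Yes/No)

Each row is a permutation of the 7 symbols, and so is each column.

Yes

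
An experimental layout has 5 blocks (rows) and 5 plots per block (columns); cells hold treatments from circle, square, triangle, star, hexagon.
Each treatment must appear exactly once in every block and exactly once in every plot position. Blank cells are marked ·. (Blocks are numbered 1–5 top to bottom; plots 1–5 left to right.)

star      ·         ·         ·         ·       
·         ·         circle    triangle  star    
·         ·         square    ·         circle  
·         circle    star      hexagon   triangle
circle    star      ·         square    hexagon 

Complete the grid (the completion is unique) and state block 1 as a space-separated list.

star triangle hexagon circle square

Block 1, plot 4: block 1 has {star} and plot 4 has {square, triangle, hexagon}, leaving only circle.
Block 1, plot 5: block 1 has {circle, star} and plot 5 has {circle, triangle, star, hexagon}, leaving only square.
Block 3, plot 4: block 3 has {circle, square} and plot 4 has {circle, square, triangle, hexagon}, leaving only star.
Block 4, plot 1: block 4 has {circle, triangle, star, hexagon} and plot 1 has {circle, star}, leaving only square.
Block 2, plot 1: block 2 has {circle, triangle, star} and plot 1 has {circle, square, star}, leaving only hexagon.
Block 2, plot 2: block 2 has {circle, triangle, star, hexagon} and plot 2 has {circle, star}, leaving only square.
Block 3, plot 1: block 3 has {circle, square, star} and plot 1 has {circle, square, star, hexagon}, leaving only triangle.
Block 3, plot 2: block 3 has {circle, square, triangle, star} and plot 2 has {circle, square, star}, leaving only hexagon.
Block 1, plot 2: block 1 has {circle, square, star} and plot 2 has {circle, square, star, hexagon}, leaving only triangle.
Block 1, plot 3: block 1 has {circle, square, triangle, star} and plot 3 has {circle, square, star}, leaving only hexagon.
So block 1 reads: star triangle hexagon circle square.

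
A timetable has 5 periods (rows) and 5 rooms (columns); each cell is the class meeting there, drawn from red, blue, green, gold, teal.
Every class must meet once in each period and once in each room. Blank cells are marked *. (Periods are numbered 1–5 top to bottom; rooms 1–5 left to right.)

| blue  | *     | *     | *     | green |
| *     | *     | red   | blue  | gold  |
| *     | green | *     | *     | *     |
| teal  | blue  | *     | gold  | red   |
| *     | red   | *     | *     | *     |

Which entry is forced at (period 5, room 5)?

teal

Period 2, room 1: period 2 has {red, blue, gold} and room 1 has {blue, teal}, leaving only green.
Period 2, room 2: period 2 has {red, blue, green, gold} and room 2 has {red, blue, green}, leaving only teal.
Period 1, room 2: period 1 has {blue, green} and room 2 has {red, blue, green, teal}, leaving only gold.
Period 1, room 3: period 1 has {blue, green, gold} and room 3 has {red}, leaving only teal.
Period 1, room 4: period 1 has {blue, green, gold, teal} and room 4 has {blue, gold}, leaving only red.
Period 3, room 4: period 3 has {green} and room 4 has {red, blue, gold}, leaving only teal.
Period 3, room 5: period 3 has {green, teal} and room 5 has {red, green, gold}, leaving only blue.
Period 5 already has {red} and room 5 already has {red, blue, green, gold}, so period 5, room 5 must be teal.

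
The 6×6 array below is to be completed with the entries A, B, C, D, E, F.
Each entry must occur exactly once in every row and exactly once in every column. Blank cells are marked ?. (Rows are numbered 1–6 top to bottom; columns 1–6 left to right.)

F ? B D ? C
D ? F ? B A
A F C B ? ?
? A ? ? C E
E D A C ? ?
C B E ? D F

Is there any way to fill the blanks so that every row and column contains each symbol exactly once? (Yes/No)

Yes

No row or column among the givens repeats a symbol, and propagating forced cells runs into no contradiction.
One valid completion exists (for instance, F E B D A C / D C F E B A / A F C B E D / B A D F C E / E D A C F B / C B E A D F).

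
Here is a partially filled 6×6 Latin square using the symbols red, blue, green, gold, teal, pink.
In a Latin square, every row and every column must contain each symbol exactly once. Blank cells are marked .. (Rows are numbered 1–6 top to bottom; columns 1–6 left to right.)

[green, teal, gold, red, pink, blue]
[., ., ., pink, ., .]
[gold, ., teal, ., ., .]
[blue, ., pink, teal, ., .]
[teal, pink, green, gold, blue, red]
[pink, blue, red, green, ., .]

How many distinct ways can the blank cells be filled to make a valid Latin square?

5

Row 2, column 1: eliminating its row and column leaves {red}.
Row 2, column 2: eliminating its row and column leaves {red, green, gold}.
Row 2, column 3: eliminating its row and column leaves {blue}.
Row 2, column 5: eliminating its row and column leaves {red, green, gold, teal}.
Row 2, column 6: eliminating its row and column leaves {green, gold, teal}.
Row 3, column 2: eliminating its row and column leaves {red, green}.
Row 3, column 4: eliminating its row and column leaves {blue}.
Row 3, column 5: eliminating its row and column leaves {red, green}.
Row 3, column 6: eliminating its row and column leaves {green, pink}.
Row 4, column 2: eliminating its row and column leaves {red, green, gold}.
Row 4, column 5: eliminating its row and column leaves {red, green, gold}.
Row 4, column 6: eliminating its row and column leaves {green, gold}.
Row 6, column 5: eliminating its row and column leaves {gold, teal}.
Row 6, column 6: eliminating its row and column leaves {gold, teal}.
Enumerating the assignments across these blanks that avoid any row or column repeat gives 5 completions.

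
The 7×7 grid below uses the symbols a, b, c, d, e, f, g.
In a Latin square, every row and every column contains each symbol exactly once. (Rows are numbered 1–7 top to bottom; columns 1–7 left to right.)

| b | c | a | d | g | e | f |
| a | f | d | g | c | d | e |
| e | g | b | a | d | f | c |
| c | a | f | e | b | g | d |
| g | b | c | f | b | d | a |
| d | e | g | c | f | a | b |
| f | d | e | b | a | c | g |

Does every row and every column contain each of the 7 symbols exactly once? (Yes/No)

Row 5 contains b twice (at columns 2 and 5); row 2 is also not a permutation.

No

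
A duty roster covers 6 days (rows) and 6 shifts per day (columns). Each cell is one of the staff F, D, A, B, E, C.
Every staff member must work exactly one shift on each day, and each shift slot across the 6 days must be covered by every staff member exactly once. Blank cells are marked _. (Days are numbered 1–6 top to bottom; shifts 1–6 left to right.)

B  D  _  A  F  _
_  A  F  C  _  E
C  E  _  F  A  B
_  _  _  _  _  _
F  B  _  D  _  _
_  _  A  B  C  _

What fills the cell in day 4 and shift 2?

Day 1, shift 6: day 1 has {F, D, A, B} and shift 6 has {B, E}, leaving only C.
Day 1, shift 3: day 1 has {F, D, A, B, C} and shift 3 has {F, A}, leaving only E.
Day 2, shift 1: day 2 has {F, A, E, C} and shift 1 has {F, B, C}, leaving only D.
Day 2, shift 5: day 2 has {F, D, A, E, C} and shift 5 has {F, A, C}, leaving only B.
Day 3, shift 3: day 3 has {F, A, B, E, C} and shift 3 has {F, A, E}, leaving only D.
Day 4, shift 4: day 4 has {} and shift 4 has {F, D, A, B, C}, leaving only E.
Day 4, shift 1: day 4 has {E} and shift 1 has {F, D, B, C}, leaving only A.
Day 4, shift 5: day 4 has {A, E} and shift 5 has {F, A, B, C}, leaving only D.
Day 4, shift 6: day 4 has {D, A, E} and shift 6 has {B, E, C}, leaving only F.
Day 4 already has {F, D, A, E} and shift 2 already has {D, A, B, E}, so day 4, shift 2 must be C.

C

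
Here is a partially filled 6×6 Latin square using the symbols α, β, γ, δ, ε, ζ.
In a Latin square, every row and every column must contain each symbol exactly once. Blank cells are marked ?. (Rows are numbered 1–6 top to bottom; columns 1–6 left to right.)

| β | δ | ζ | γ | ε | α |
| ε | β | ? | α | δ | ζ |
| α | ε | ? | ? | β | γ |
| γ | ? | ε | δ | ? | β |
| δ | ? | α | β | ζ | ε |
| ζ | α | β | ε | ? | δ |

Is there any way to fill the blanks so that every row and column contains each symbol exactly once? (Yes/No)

No row or column among the givens repeats a symbol, and propagating forced cells runs into no contradiction.
One valid completion exists (for instance, β δ ζ γ ε α / ε β γ α δ ζ / α ε δ ζ β γ / γ ζ ε δ α β / δ γ α β ζ ε / ζ α β ε γ δ).

Yes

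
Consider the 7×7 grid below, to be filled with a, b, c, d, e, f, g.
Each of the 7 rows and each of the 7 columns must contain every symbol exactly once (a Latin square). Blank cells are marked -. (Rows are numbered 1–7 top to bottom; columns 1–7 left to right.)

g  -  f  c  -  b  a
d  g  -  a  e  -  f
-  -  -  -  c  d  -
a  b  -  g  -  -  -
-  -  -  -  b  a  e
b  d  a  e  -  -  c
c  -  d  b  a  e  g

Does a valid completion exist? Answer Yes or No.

Row 1, column 2: row 1 has {a, b, c, f, g} and column 2 has {b, d, g}, so it must be e.
Row 1, column 5: row 1 has {a, b, c, e, f, g} and column 5 has {a, b, c, e}, so it must be d.
Row 2, column 6: row 2 has {a, d, e, f, g} and column 6 has {a, b, d, e}, so it must be c.
Row 2, column 3: row 2 has {a, c, d, e, f, g} and column 3 has {a, d, f}, so it must be b.
Row 3, column 4: row 3 has {c, d} and column 4 has {a, b, c, e, g}, so it must be f.
Row 3, column 1: row 3 has {c, d, f} and column 1 has {a, b, c, d, g}, so it must be e.
Row 3, column 2: row 3 has {c, d, e, f} and column 2 has {b, d, e, g}, so it must be a.
Row 3, column 3: row 3 has {a, c, d, e, f} and column 3 has {a, b, d, f}, so it must be g.
Row 3, column 7: row 3 has {a, c, d, e, f, g} and column 7 has {a, c, e, f, g}, so it must be b.
Row 4, column 5: row 4 has {a, b, g} and column 5 has {a, b, c, d, e}, so it must be f.
Now row 4, column 6: row 4 together with column 6 already contain {a, b, c, d, e, f, g} — every symbol — so nothing can go there. The grid has no valid completion.

No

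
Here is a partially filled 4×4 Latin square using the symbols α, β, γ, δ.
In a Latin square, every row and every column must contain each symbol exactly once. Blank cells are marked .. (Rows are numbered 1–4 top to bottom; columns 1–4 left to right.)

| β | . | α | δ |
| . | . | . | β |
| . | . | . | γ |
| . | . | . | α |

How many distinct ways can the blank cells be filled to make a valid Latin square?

4

Row 1, column 2: eliminating its row and column leaves {γ}.
Row 2, column 1: eliminating its row and column leaves {α, γ, δ}.
Row 2, column 2: eliminating its row and column leaves {α, γ, δ}.
Row 2, column 3: eliminating its row and column leaves {γ, δ}.
Row 3, column 1: eliminating its row and column leaves {α, δ}.
Row 3, column 2: eliminating its row and column leaves {α, β, δ}.
Row 3, column 3: eliminating its row and column leaves {β, δ}.
Row 4, column 1: eliminating its row and column leaves {γ, δ}.
Row 4, column 2: eliminating its row and column leaves {β, γ, δ}.
Row 4, column 3: eliminating its row and column leaves {β, γ, δ}.
Enumerating the assignments across these blanks that avoid any row or column repeat gives 4 completions.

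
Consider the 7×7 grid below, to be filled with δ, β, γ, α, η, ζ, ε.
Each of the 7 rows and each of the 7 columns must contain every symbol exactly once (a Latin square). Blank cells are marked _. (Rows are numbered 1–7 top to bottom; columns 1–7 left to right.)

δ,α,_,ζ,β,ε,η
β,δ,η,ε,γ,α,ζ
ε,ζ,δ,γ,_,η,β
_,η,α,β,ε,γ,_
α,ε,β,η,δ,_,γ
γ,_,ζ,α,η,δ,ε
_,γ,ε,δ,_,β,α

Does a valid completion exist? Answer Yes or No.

Yes

No row or column among the givens repeats a symbol, and propagating forced cells runs into no contradiction.
One valid completion exists (for instance, δ α γ ζ β ε η / β δ η ε γ α ζ / ε ζ δ γ α η β / ζ η α β ε γ δ / α ε β η δ ζ γ / γ β ζ α η δ ε / η γ ε δ ζ β α).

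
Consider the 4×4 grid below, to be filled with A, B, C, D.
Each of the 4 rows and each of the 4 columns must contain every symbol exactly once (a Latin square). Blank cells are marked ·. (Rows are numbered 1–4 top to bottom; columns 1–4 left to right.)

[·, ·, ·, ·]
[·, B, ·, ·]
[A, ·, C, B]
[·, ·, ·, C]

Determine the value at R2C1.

C

Row 3, column 2: row 3 has {A, B, C} and column 2 has {B}, leaving only D.
Row 4, column 2: row 4 has {C} and column 2 has {B, D}, leaving only A.
Row 1, column 2: row 1 has {} and column 2 has {A, B, D}, leaving only C.
Row 2, column 1 is narrowed to {C, D}.
If it were D, then row 4, column 1 would be left with no valid symbol.
So row 2, column 1 must be C.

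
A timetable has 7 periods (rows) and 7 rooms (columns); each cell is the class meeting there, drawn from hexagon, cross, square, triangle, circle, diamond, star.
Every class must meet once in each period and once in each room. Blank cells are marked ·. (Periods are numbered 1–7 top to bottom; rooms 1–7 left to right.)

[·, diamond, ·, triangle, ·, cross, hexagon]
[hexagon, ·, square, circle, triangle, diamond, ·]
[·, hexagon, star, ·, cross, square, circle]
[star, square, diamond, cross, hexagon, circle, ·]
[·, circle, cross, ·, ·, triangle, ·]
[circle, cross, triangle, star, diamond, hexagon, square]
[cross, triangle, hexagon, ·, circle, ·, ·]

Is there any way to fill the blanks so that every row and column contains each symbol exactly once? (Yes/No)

No period or room among the givens repeats a symbol, and propagating forced cells runs into no contradiction.
One valid completion exists (for instance, square diamond circle triangle star cross hexagon / hexagon star square circle triangle diamond cross / triangle hexagon star diamond cross square circle / star square diamond cross hexagon circle triangle / diamond circle cross hexagon square triangle star / circle cross triangle star diamond hexagon square / cross triangle hexagon square circle star diamond).

Yes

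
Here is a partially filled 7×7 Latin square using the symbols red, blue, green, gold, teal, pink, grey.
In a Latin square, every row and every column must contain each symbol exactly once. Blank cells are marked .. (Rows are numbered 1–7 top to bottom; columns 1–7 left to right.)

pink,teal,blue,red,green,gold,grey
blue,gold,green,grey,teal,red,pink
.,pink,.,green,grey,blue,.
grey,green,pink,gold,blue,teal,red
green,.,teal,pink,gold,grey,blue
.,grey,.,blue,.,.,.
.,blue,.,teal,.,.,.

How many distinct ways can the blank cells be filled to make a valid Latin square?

Row 3, column 1: eliminating its row and column leaves {red, gold, teal}.
Row 3, column 3: eliminating its row and column leaves {red, gold}.
Row 3, column 7: eliminating its row and column leaves {gold, teal}.
Row 5, column 2: eliminating its row and column leaves {red}.
Row 6, column 1: eliminating its row and column leaves {red, gold, teal}.
Row 6, column 3: eliminating its row and column leaves {red, gold}.
Row 6, column 5: eliminating its row and column leaves {red, pink}.
Row 6, column 6: eliminating its row and column leaves {green, pink}.
Row 6, column 7: eliminating its row and column leaves {green, gold, teal}.
Row 7, column 1: eliminating its row and column leaves {red, gold}.
Row 7, column 3: eliminating its row and column leaves {red, gold, grey}.
Row 7, column 5: eliminating its row and column leaves {red, pink}.
Row 7, column 6: eliminating its row and column leaves {green, pink}.
Row 7, column 7: eliminating its row and column leaves {green, gold}.
Enumerating the assignments across these blanks that avoid any row or column repeat gives 3 completions.

3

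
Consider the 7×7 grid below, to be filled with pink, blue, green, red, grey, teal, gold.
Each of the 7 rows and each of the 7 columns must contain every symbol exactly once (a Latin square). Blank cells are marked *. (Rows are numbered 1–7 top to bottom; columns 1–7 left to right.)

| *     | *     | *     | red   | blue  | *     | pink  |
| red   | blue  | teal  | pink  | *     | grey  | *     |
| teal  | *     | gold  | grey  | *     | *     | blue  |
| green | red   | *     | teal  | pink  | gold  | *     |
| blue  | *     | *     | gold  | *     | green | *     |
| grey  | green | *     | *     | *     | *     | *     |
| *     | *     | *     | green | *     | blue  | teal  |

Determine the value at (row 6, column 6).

pink

Row 1, column 1: row 1 has {pink, blue, red} and column 1 has {blue, green, red, grey, teal}, leaving only gold.
Row 1, column 6: row 1 has {pink, blue, red, gold} and column 6 has {blue, green, grey, gold}, leaving only teal.
Row 1, column 2: row 1 has {pink, blue, red, teal, gold} and column 2 has {blue, green, red}, leaving only grey.
Row 1, column 3: row 1 has {pink, blue, red, grey, teal, gold} and column 3 has {teal, gold}, leaving only green.
Row 3, column 2: row 3 has {blue, grey, teal, gold} and column 2 has {blue, green, red, grey}, leaving only pink.
Row 3, column 6: row 3 has {pink, blue, grey, teal, gold} and column 6 has {blue, green, grey, teal, gold}, leaving only red.
Row 6 already has {green, grey} and column 6 already has {blue, green, red, grey, teal, gold}, so row 6, column 6 must be pink.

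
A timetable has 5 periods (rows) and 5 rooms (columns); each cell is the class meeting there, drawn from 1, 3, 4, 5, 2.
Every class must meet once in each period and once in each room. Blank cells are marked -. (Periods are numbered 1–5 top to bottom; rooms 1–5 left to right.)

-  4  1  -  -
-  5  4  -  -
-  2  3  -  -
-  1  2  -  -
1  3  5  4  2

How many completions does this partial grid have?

6

Period 1, room 1: eliminating its period and room leaves {3, 5, 2}.
Period 1, room 4: eliminating its period and room leaves {3, 5, 2}.
Period 1, room 5: eliminating its period and room leaves {3, 5}.
Period 2, room 1: eliminating its period and room leaves {3, 2}.
Period 2, room 4: eliminating its period and room leaves {1, 3, 2}.
Period 2, room 5: eliminating its period and room leaves {1, 3}.
Period 3, room 1: eliminating its period and room leaves {4, 5}.
Period 3, room 4: eliminating its period and room leaves {1, 5}.
Period 3, room 5: eliminating its period and room leaves {1, 4, 5}.
Period 4, room 1: eliminating its period and room leaves {3, 4, 5}.
Period 4, room 4: eliminating its period and room leaves {3, 5}.
Period 4, room 5: eliminating its period and room leaves {3, 4, 5}.
Enumerating the assignments across these blanks that avoid any period or room repeat gives 6 completions.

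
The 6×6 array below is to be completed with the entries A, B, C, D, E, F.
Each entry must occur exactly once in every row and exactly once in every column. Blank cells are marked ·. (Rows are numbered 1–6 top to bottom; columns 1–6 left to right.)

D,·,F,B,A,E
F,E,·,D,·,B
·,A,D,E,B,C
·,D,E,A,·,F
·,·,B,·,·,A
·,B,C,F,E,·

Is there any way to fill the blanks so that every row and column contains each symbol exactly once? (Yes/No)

Row 3, column 1: row 3 together with column 1 already contain {A, B, C, D, E, F} — every symbol — so nothing can go there. The grid has no valid completion.

No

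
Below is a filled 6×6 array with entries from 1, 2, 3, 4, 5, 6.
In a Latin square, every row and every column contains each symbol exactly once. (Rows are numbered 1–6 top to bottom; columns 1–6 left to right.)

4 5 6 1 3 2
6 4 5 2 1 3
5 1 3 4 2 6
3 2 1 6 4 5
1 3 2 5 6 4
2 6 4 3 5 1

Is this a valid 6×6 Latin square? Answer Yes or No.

Each row is a permutation of the 6 symbols, and so is each column.

Yes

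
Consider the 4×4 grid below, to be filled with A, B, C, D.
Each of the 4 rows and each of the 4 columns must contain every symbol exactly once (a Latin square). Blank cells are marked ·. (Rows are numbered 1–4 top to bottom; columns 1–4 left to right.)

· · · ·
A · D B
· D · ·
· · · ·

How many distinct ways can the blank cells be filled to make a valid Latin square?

8

Row 1, column 1: eliminating its row and column leaves {B, C, D}.
Row 1, column 2: eliminating its row and column leaves {A, B, C}.
Row 1, column 3: eliminating its row and column leaves {A, B, C}.
Row 1, column 4: eliminating its row and column leaves {A, C, D}.
Row 2, column 2: eliminating its row and column leaves {C}.
Row 3, column 1: eliminating its row and column leaves {B, C}.
Row 3, column 3: eliminating its row and column leaves {A, B, C}.
Row 3, column 4: eliminating its row and column leaves {A, C}.
Row 4, column 1: eliminating its row and column leaves {B, C, D}.
Row 4, column 2: eliminating its row and column leaves {A, B, C}.
Row 4, column 3: eliminating its row and column leaves {A, B, C}.
Row 4, column 4: eliminating its row and column leaves {A, C, D}.
Enumerating the assignments across these blanks that avoid any row or column repeat gives 8 completions.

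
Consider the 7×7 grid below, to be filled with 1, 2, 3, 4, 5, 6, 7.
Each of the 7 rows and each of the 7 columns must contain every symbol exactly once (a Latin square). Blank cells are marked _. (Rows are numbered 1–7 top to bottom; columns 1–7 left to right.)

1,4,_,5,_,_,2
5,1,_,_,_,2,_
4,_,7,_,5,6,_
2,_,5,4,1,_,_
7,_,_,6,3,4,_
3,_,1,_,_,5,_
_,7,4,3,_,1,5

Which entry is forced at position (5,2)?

Row 2, column 4: row 2 has {1, 2, 5} and column 4 has {3, 4, 5, 6}, leaving only 7.
Row 5, column 3: row 5 has {3, 4, 6, 7} and column 3 has {1, 4, 5, 7}, leaving only 2.
Row 5 already has {2, 3, 4, 6, 7} and column 2 already has {1, 4, 7}, so row 5, column 2 must be 5.

5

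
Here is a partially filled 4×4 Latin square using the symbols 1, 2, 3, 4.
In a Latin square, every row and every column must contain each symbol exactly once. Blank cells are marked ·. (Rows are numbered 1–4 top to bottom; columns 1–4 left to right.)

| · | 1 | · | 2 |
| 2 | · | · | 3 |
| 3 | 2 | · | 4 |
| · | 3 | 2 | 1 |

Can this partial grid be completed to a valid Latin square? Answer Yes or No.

Row 1, column 1: row 1 has {1, 2} and column 1 has {2, 3}, so it must be 4.
Now row 4, column 1: row 4 together with column 1 already contain {1, 2, 3, 4} — every symbol — so nothing can go there. The grid has no valid completion.

No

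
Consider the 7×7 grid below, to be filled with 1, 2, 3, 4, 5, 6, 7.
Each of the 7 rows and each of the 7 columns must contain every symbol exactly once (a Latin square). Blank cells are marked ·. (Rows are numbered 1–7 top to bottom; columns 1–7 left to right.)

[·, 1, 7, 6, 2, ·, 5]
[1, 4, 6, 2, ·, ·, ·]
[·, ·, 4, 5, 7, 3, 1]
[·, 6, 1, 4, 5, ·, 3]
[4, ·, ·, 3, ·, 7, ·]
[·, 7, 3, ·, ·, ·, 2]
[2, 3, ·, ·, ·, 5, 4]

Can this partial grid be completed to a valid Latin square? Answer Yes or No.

Row 2, column 6: row 2 together with column 6 already contain {1, 2, 3, 4, 5, 6, 7} — every symbol — so nothing can go there. The grid has no valid completion.

No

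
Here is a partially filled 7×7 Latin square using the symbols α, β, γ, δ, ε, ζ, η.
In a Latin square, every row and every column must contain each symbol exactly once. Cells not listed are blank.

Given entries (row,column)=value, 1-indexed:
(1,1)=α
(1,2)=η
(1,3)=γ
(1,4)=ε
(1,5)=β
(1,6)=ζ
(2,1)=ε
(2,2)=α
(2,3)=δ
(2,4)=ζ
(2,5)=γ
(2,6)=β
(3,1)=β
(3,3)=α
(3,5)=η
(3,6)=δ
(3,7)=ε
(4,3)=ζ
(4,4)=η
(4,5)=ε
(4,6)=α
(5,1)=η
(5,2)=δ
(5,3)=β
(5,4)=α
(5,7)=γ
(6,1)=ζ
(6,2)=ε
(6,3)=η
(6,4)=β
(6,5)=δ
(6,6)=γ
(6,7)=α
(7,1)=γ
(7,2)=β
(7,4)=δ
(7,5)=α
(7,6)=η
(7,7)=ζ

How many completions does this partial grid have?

Row 1, column 7: eliminating its row and column leaves {δ}.
Row 2, column 7: eliminating its row and column leaves {η}.
Row 3, column 2: eliminating its row and column leaves {γ, ζ}.
Row 3, column 4: eliminating its row and column leaves {γ}.
Row 4, column 1: eliminating its row and column leaves {δ}.
Row 4, column 2: eliminating its row and column leaves {γ}.
Row 4, column 7: eliminating its row and column leaves {β, δ}.
Row 5, column 5: eliminating its row and column leaves {ζ}.
Row 5, column 6: eliminating its row and column leaves {ε}.
Row 7, column 3: eliminating its row and column leaves {ε}.
Only one assignment across all blanks avoids any row or column repeat, giving 1 completion.

1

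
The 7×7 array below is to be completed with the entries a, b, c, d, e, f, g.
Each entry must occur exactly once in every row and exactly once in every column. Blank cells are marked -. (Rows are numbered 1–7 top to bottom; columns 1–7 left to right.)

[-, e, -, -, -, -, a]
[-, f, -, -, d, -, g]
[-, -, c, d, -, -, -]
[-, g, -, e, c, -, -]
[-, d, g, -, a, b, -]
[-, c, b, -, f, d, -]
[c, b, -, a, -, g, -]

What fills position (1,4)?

b

Row 3, column 2: row 3 has {c, d} and column 2 has {b, c, d, e, f, g}, leaving only a.
Row 6, column 4: row 6 has {b, c, d, f} and column 4 has {a, d, e}, leaving only g.
Row 6, column 7: row 6 has {b, c, d, f, g} and column 7 has {a, g}, leaving only e.
Row 6, column 1: row 6 has {b, c, d, e, f, g} and column 1 has {c}, leaving only a.
Row 7, column 5: row 7 has {a, b, c, g} and column 5 has {a, c, d, f}, leaving only e.
Row 1, column 4 is narrowed to {b, c, f}.
If it were c, then row 7, column 3 would be left with no valid symbol.
If it were f, then row 2, column 6 would be left with no valid symbol.
So row 1, column 4 must be b.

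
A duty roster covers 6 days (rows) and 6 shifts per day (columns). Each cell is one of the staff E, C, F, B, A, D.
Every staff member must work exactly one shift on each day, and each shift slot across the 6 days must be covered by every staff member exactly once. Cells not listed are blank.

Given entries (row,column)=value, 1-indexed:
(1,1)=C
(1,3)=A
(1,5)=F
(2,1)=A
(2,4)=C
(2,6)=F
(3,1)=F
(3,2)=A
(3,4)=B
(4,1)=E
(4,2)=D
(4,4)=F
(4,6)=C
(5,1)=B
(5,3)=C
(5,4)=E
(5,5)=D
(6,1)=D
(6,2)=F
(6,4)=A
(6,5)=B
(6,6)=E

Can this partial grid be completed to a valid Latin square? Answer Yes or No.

No

Day 5, shift 2: day 5 together with shift 2 already contain {E, C, F, B, A, D} — every symbol — so nothing can go there. The grid has no valid completion.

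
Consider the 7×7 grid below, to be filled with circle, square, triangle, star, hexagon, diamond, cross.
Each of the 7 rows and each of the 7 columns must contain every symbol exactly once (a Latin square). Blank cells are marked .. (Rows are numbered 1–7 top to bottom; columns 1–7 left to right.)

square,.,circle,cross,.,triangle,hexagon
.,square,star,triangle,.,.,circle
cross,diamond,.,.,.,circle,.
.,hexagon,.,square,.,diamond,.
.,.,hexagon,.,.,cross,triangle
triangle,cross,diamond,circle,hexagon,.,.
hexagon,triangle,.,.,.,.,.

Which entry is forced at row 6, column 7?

square

Row 1, column 2: row 1 has {circle, square, triangle, hexagon, cross} and column 2 has {square, triangle, hexagon, diamond, cross}, leaving only star.
Row 1, column 5: row 1 has {circle, square, triangle, star, hexagon, cross} and column 5 has {hexagon}, leaving only diamond.
Row 2, column 1: row 2 has {circle, square, triangle, star} and column 1 has {square, triangle, hexagon, cross}, leaving only diamond.
Row 2, column 5: row 2 has {circle, square, triangle, star, diamond} and column 5 has {hexagon, diamond}, leaving only cross.
Row 2, column 6: row 2 has {circle, square, triangle, star, diamond, cross} and column 6 has {circle, triangle, diamond, cross}, leaving only hexagon.
Row 5, column 2: row 5 has {triangle, hexagon, cross} and column 2 has {square, triangle, star, hexagon, diamond, cross}, leaving only circle.
Row 5, column 1: row 5 has {circle, triangle, hexagon, cross} and column 1 has {square, triangle, hexagon, diamond, cross}, leaving only star.
Row 4, column 1: row 4 has {square, hexagon, diamond} and column 1 has {square, triangle, star, hexagon, diamond, cross}, leaving only circle.
Row 5, column 4: row 5 has {circle, triangle, star, hexagon, cross} and column 4 has {circle, square, triangle, cross}, leaving only diamond.
Row 5, column 5: row 5 has {circle, triangle, star, hexagon, diamond, cross} and column 5 has {hexagon, diamond, cross}, leaving only square.
Row 7, column 4: row 7 has {triangle, hexagon} and column 4 has {circle, square, triangle, diamond, cross}, leaving only star.
Row 3, column 4: row 3 has {circle, diamond, cross} and column 4 has {circle, square, triangle, star, diamond, cross}, leaving only hexagon.
Row 7, column 5: row 7 has {triangle, star, hexagon} and column 5 has {square, hexagon, diamond, cross}, leaving only circle.
Row 7, column 6: row 7 has {circle, triangle, star, hexagon} and column 6 has {circle, triangle, hexagon, diamond, cross}, leaving only square.
Row 6, column 6: row 6 has {circle, triangle, hexagon, diamond, cross} and column 6 has {circle, square, triangle, hexagon, diamond, cross}, leaving only star.
Row 6 already has {circle, triangle, star, hexagon, diamond, cross} and column 7 already has {circle, triangle, hexagon}, so row 6, column 7 must be square.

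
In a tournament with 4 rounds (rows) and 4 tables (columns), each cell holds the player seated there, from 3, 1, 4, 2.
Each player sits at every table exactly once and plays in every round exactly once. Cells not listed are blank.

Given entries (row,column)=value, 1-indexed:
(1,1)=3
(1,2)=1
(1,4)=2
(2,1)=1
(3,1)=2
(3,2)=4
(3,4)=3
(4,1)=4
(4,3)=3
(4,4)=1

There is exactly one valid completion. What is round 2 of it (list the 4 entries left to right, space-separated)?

Round 2, table 4: round 2 has {1} and table 4 has {3, 1, 2}, leaving only 4.
Round 2, table 3: round 2 has {1, 4} and table 3 has {3}, leaving only 2.
Round 2, table 2: round 2 has {1, 4, 2} and table 2 has {1, 4}, leaving only 3.
So round 2 reads: 1 3 2 4.

1 3 2 4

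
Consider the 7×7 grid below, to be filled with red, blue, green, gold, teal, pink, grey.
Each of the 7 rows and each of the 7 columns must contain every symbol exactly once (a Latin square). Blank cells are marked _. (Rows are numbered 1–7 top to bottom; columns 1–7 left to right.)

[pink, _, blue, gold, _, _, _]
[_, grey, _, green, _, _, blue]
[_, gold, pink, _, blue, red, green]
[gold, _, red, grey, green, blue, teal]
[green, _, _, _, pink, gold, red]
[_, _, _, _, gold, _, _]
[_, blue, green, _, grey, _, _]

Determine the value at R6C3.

teal

Row 1, column 7: row 1 has {blue, gold, pink} and column 7 has {red, blue, green, teal}, leaving only grey.
Row 3, column 4: row 3 has {red, blue, green, gold, pink} and column 4 has {green, gold, grey}, leaving only teal.
Row 3, column 1: row 3 has {red, blue, green, gold, teal, pink} and column 1 has {green, gold, pink}, leaving only grey.
Row 4, column 2: row 4 has {red, blue, green, gold, teal, grey} and column 2 has {blue, gold, grey}, leaving only pink.
Row 5, column 2: row 5 has {red, green, gold, pink} and column 2 has {blue, gold, pink, grey}, leaving only teal.
Row 5, column 3: row 5 has {red, green, gold, teal, pink} and column 3 has {red, blue, green, pink}, leaving only grey.
Row 6 already has {gold} and column 3 already has {red, blue, green, pink, grey}, so row 6, column 3 must be teal.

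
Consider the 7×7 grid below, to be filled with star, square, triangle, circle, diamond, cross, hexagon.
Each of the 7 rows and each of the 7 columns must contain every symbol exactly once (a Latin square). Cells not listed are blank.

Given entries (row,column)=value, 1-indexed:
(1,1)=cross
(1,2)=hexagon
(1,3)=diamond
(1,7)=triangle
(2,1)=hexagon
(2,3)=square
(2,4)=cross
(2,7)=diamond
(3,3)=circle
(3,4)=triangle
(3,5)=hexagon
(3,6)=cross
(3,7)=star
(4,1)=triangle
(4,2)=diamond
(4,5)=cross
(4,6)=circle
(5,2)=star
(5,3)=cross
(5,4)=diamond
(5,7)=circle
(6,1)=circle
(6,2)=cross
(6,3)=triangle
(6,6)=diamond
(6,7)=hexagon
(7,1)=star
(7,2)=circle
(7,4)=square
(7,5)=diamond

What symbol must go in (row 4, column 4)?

hexagon

Row 2, column 2: row 2 has {square, diamond, cross, hexagon} and column 2 has {star, circle, diamond, cross, hexagon}, leaving only triangle.
Row 2, column 6: row 2 has {square, triangle, diamond, cross, hexagon} and column 6 has {circle, diamond, cross}, leaving only star.
Row 1, column 6: row 1 has {triangle, diamond, cross, hexagon} and column 6 has {star, circle, diamond, cross}, leaving only square.
Row 2, column 5: row 2 has {star, square, triangle, diamond, cross, hexagon} and column 5 has {diamond, cross, hexagon}, leaving only circle.
Row 1, column 5: row 1 has {square, triangle, diamond, cross, hexagon} and column 5 has {circle, diamond, cross, hexagon}, leaving only star.
Row 1, column 4: row 1 has {star, square, triangle, diamond, cross, hexagon} and column 4 has {square, triangle, diamond, cross}, leaving only circle.
Row 3, column 2: row 3 has {star, triangle, circle, cross, hexagon} and column 2 has {star, triangle, circle, diamond, cross, hexagon}, leaving only square.
Row 3, column 1: row 3 has {star, square, triangle, circle, cross, hexagon} and column 1 has {star, triangle, circle, cross, hexagon}, leaving only diamond.
Row 4, column 7: row 4 has {triangle, circle, diamond, cross} and column 7 has {star, triangle, circle, diamond, hexagon}, leaving only square.
Row 5, column 1: row 5 has {star, circle, diamond, cross} and column 1 has {star, triangle, circle, diamond, cross, hexagon}, leaving only square.
Row 5, column 5: row 5 has {star, square, circle, diamond, cross} and column 5 has {star, circle, diamond, cross, hexagon}, leaving only triangle.
Row 5, column 6: row 5 has {star, square, triangle, circle, diamond, cross} and column 6 has {star, square, circle, diamond, cross}, leaving only hexagon.
Row 6, column 4: row 6 has {triangle, circle, diamond, cross, hexagon} and column 4 has {square, triangle, circle, diamond, cross}, leaving only star.
Row 4 already has {square, triangle, circle, diamond, cross} and column 4 already has {star, square, triangle, circle, diamond, cross}, so row 4, column 4 must be hexagon.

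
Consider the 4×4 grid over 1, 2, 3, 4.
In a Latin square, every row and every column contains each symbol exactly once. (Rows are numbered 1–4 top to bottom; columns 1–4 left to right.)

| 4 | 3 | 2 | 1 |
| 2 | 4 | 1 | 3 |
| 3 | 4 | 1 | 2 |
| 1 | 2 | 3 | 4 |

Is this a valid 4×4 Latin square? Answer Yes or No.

No

Every row is a permutation, but column 3 contains 1 twice (at rows 2 and 3).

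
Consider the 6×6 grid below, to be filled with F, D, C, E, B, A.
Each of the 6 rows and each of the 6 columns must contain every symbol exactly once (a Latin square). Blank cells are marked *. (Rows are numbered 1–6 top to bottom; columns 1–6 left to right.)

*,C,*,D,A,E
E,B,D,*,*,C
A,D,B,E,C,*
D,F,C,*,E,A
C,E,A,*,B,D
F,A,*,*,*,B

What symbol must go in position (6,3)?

Row 6 already has {F, B, A} and column 3 already has {D, C, B, A}, so row 6, column 3 must be E.

E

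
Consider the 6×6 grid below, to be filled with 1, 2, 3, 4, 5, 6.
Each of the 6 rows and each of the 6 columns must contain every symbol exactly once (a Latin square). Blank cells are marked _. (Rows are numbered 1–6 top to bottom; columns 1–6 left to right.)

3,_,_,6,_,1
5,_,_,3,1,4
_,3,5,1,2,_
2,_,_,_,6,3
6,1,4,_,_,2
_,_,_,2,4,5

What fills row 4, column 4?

Row 1, column 3: row 1 has {1, 3, 6} and column 3 has {4, 5}, leaving only 2.
Row 1, column 5: row 1 has {1, 2, 3, 6} and column 5 has {1, 2, 4, 6}, leaving only 5.
Row 1, column 2: row 1 has {1, 2, 3, 5, 6} and column 2 has {1, 3}, leaving only 4.
Row 2, column 3: row 2 has {1, 3, 4, 5} and column 3 has {2, 4, 5}, leaving only 6.
Row 2, column 2: row 2 has {1, 3, 4, 5, 6} and column 2 has {1, 3, 4}, leaving only 2.
Row 3, column 1: row 3 has {1, 2, 3, 5} and column 1 has {2, 3, 5, 6}, leaving only 4.
Row 3, column 6: row 3 has {1, 2, 3, 4, 5} and column 6 has {1, 2, 3, 4, 5}, leaving only 6.
Row 4, column 2: row 4 has {2, 3, 6} and column 2 has {1, 2, 3, 4}, leaving only 5.
Row 4 already has {2, 3, 5, 6} and column 4 already has {1, 2, 3, 6}, so row 4, column 4 must be 4.

4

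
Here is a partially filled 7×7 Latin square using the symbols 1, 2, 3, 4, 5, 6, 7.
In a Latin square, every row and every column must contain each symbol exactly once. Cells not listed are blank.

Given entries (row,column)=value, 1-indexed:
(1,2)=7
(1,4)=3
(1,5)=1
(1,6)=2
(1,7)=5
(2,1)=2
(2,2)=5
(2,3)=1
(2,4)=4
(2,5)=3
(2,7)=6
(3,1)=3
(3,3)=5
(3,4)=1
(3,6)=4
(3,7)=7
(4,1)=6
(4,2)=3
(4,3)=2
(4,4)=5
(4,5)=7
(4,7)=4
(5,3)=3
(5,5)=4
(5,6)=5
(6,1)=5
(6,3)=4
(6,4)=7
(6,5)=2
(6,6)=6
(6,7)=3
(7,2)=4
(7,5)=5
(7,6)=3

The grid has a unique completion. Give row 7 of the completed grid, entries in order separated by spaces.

1 4 7 6 5 3 2

Row 1, column 1: row 1 has {1, 2, 3, 5, 7} and column 1 has {2, 3, 5, 6}, leaving only 4.
Row 1, column 3: row 1 has {1, 2, 3, 4, 5, 7} and column 3 has {1, 2, 3, 4, 5}, leaving only 6.
Row 7, column 3: row 7 has {3, 4, 5} and column 3 has {1, 2, 3, 4, 5, 6}, leaving only 7.
Row 7, column 1: row 7 has {3, 4, 5, 7} and column 1 has {2, 3, 4, 5, 6}, leaving only 1.
Row 7, column 7: row 7 has {1, 3, 4, 5, 7} and column 7 has {3, 4, 5, 6, 7}, leaving only 2.
Row 7, column 4: row 7 has {1, 2, 3, 4, 5, 7} and column 4 has {1, 3, 4, 5, 7}, leaving only 6.
So row 7 reads: 1 4 7 6 5 3 2.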